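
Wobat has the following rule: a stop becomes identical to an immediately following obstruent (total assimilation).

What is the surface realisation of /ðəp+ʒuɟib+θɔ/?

[ðəʒʒuɟiθθɔ]

/p/ is the segment targeted by the rule; it sits immediately before /ʒ/, so it assimilates completely and surfaces as [ʒ].
The same rule applies at the second boundary: /b/ → [θ] next to /θ/.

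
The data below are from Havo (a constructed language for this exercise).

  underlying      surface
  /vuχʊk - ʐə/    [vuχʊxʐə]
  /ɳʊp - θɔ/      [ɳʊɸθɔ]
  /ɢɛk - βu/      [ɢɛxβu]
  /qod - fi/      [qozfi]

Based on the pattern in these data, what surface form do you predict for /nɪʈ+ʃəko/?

[nɪʂʃəko]

The data show regressive manner assimilation: /k/ → [x] before /ʐ/; /p/ → [ɸ] before /θ/; /k/ → [x] before /β/; /d/ → [z] before /f/. In each pair only manner changes, matching the following consonant, while place and voice stay constant.
/ʈ/ is a voiceless retroflex stop. The following trigger /ʃ/ is a fricative, so /ʈ/ must become a fricative as well.
A voiceless retroflex fricative is [ʂ], so the surface segment is [ʂ].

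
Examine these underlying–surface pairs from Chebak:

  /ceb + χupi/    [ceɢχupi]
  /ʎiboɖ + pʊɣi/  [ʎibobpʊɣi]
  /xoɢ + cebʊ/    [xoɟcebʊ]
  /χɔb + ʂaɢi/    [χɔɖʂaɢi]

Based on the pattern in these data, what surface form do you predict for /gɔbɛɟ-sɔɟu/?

The data show regressive place assimilation: /b/ → [ɢ] before /χ/; /ɖ/ → [b] before /p/; /ɢ/ → [ɟ] before /c/; /b/ → [ɖ] before /ʂ/. In each pair only place changes, matching the following consonant, while manner and voice stay constant.
/ɟ/ is a voiced palatal stop. The following trigger /s/ is alveolar, so /ɟ/ must become alveolar as well.
The voiced alveolar stop is [d], so /ɟ/ → [d].

[gɔbɛdsɔɟu]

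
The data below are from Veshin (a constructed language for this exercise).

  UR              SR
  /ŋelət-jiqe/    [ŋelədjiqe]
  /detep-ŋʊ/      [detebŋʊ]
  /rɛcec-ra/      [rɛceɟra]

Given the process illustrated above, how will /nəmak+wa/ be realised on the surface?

The data show regressive voicing assimilation: /t/ → [d] before /j/; /p/ → [b] before /ŋ/; /c/ → [ɟ] before /r/. In each pair only voicing changes, matching the following consonant, while place and manner stay constant.
The rule targets /k/ (voiceless velar stop), which sits before the trigger /w/ (voiced).
Changing only its voicing to voiced gives [g] — the voiced velar stop.

[nəmagwa]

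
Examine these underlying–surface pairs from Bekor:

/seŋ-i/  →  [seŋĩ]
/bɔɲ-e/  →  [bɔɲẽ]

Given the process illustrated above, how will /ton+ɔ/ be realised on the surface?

[tonɔ̃]

The data show progressive nasality assimilation (vowel nasalisation): /i/ → [ĩ] after /ŋ/; /e/ → [ẽ] after /ɲ/ — a vowel is nasalised by an immediately preceding nasal consonant.
The vowel /ɔ/ is adjacent to the preceding nasal /n/, so it acquires [+nasal] and surfaces as [ɔ̃].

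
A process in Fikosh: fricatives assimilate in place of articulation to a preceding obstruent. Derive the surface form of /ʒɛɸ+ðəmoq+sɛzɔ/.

/ð/ is a voiced dental fricative. The preceding trigger /ɸ/ is bilabial, so /ð/ must become bilabial as well.
Changing only its place to bilabial gives [β] — the voiced bilabial fricative.
At the second juncture, /s/ likewise becomes [χ] adjacent to /q/.

[ʒɛɸβəmoqχɛzɔ]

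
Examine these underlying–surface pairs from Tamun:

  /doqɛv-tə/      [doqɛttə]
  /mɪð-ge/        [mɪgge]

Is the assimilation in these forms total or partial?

total assimilation

The segment that alternates is /v/, which surfaces as [t] when adjacent to /t/.
The output [t] is identical to the trigger /t/ — every feature (place, manner, voicing) has been copied — so this is total assimilation.
The remaining alternation confirms this: /ð/ → [g] before /g/ — in each case the output is a copy of the following consonant.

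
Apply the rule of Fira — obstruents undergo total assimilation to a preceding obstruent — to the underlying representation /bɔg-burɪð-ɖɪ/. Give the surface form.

/b/ is the segment targeted by the rule; it sits immediately after /g/, so it assimilates completely and surfaces as [g].
The same rule applies at the second boundary: /ɖ/ → [ð] next to /ð/.

[bɔggurɪððɪ]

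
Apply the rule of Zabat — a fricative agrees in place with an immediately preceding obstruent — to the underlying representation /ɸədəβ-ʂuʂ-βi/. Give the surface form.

/ʂ/ is a voiceless retroflex fricative. The preceding trigger /β/ is bilabial, so /ʂ/ must become bilabial as well.
A voiceless bilabial fricative is [ɸ], so the surface segment is [ɸ].
At the second juncture, /β/ likewise becomes [ʐ] adjacent to /ʂ/.

[ɸədəβɸuʂʐi]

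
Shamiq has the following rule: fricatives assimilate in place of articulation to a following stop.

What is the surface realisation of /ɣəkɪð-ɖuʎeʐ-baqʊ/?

The rule targets /ð/ (voiced dental fricative), which sits before the trigger /ɖ/ (retroflex).
A voiced retroflex fricative is [ʐ], so the surface segment is [ʐ].
The same rule applies at the second boundary: /ʐ/ → [β] next to /b/.

[ɣəkɪʐɖuʎeβbaqʊ]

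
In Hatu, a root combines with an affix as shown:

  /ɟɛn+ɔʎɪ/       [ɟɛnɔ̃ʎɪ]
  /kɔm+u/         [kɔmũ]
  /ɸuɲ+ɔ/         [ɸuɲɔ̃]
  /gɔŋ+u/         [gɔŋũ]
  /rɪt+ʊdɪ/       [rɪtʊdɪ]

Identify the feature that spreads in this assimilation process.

The vowel /ɔ/ surfaces as nasalised [ɔ̃] next to the preceding nasal /n/ — it has acquired the [+nasal] feature of its neighbour.
Likewise in the remaining data: /u/ → [ũ] after /m/; /ɔ/ → [ɔ̃] after /ɲ/; /u/ → [ũ] after /ŋ/ — each time a vowel is nasalised next to a preceding nasal.
No change occurs in [rɪtʊdɪ] because the vowel at the boundary is adjacent to an oral consonant, not a nasal (/ʊ/ next to /t/).

nasality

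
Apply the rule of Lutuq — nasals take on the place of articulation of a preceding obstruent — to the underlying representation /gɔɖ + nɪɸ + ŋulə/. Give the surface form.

/n/ is a voiced alveolar nasal. The preceding trigger /ɖ/ is retroflex, so /n/ must become retroflex as well.
A voiced retroflex nasal is [ɳ], so the surface segment is [ɳ].
At the second juncture, /ŋ/ likewise becomes [m] adjacent to /ɸ/.

[gɔɖɳɪɸmulə]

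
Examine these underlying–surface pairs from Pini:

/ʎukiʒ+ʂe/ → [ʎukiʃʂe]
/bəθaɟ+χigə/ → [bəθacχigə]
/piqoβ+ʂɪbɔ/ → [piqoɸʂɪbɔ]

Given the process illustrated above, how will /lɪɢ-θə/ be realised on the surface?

[lɪqθə]

The data show regressive voicing assimilation: /ʒ/ → [ʃ] before /ʂ/; /ɟ/ → [c] before /χ/; /β/ → [ɸ] before /ʂ/. In each pair only voicing changes, matching the following consonant, while place and manner stay constant.
/ɢ/ is a voiced uvular stop. The following trigger /θ/ is voiceless, so /ɢ/ must become voiceless as well.
A voiceless uvular stop is [q], so the surface segment is [q].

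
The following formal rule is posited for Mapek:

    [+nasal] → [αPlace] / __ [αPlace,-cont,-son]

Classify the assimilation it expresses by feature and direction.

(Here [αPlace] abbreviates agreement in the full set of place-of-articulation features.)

regressive place assimilation

The rule copies the place features (abbreviated [Place]) from the environment onto the target, so the assimilating feature is place.
Since the environment is written after the underscore, the trigger follows the target; the direction is regressive.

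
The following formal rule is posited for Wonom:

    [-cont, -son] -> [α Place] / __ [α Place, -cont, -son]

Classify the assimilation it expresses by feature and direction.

The rule copies the place features (abbreviated [Place]) from the environment onto the target, so the assimilating feature is place.
Since the environment is written after the underscore, the trigger follows the target; the direction is regressive.

regressive place assimilation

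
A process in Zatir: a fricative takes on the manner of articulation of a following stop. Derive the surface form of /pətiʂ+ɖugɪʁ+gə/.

The rule targets /ʂ/ (voiceless retroflex fricative), which sits before the trigger /ɖ/ (stop).
A voiceless retroflex stop is [ʈ], so the surface segment is [ʈ].
The same rule applies at the second boundary: /ʁ/ → [ɢ] next to /g/.

[pətiʈɖugɪɢgə]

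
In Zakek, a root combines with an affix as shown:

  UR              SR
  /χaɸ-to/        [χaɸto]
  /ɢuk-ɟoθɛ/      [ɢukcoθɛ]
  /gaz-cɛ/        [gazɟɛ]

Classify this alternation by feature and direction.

progressive voicing assimilation

Underlying /ɟ/ is realised as [c] next to /k/; /k/ itself does not change.
The change voiced → voiceless matches the voicing of the preceding /k/, identifying this as voicing assimilation.
Place and manner are unchanged, so the assimilation is partial, not total.
The other alternating form patterns the same way: /c/ → [ɟ] after /z/ (voiceless → voiced, matching voiced) — only voicing changes, and always toward the preceding segment.
Nothing changes in [χaɸto]: there the adjacent consonants already agree in voicing (/t/ and /ɸ/ are both voiceless), so this form is consistent with the same rule.
Since the segment that changes follows the conditioning segment, the assimilation is progressive.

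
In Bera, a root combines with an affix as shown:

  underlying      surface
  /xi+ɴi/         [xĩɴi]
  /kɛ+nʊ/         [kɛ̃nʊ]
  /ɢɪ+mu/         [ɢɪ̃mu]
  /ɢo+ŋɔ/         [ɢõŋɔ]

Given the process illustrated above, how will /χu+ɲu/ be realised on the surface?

[χũɲu]

The data show regressive nasality assimilation (vowel nasalisation): /i/ → [ĩ] before /ɴ/; /ɛ/ → [ɛ̃] before /n/; /ɪ/ → [ɪ̃] before /m/; /o/ → [õ] before /ŋ/ — a vowel is nasalised by an immediately following nasal consonant.
The vowel /u/ is adjacent to the following nasal /ɲ/, so it acquires [+nasal] and surfaces as [ũ].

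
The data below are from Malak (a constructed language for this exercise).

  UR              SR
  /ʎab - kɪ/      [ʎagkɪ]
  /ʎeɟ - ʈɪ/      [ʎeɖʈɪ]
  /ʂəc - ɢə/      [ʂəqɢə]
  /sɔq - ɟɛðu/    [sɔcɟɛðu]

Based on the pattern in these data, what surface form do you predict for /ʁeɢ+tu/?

[ʁedtu]

The data show regressive place assimilation: /b/ → [g] before /k/; /ɟ/ → [ɖ] before /ʈ/; /c/ → [q] before /ɢ/; /q/ → [c] before /ɟ/. In each pair only place changes, matching the following consonant, while manner and voice stay constant.
The rule targets /ɢ/ (voiced uvular stop), which sits before the trigger /t/ (alveolar).
Changing only its place to alveolar gives [d] — the voiced alveolar stop.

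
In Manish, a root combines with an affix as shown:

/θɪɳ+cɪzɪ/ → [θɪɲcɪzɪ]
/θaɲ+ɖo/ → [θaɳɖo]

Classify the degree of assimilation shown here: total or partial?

The segment that alternates is /ɳ/, which surfaces as [ɲ] when adjacent to /c/.
The change retroflex → palatal matches the place of the following /c/, identifying this as place assimilation.
Manner and voice are unchanged, so the assimilation is partial, not total.
Checking the remaining alternation: /ɲ/ → [ɳ] before /ɖ/ (palatal → retroflex, matching retroflex) — only place changes, and always toward the following segment.

partial assimilation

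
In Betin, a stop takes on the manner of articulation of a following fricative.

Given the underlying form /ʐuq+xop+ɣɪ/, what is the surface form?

The rule targets /q/ (voiceless uvular stop), which sits before the trigger /x/ (fricative).
The voiceless uvular fricative is [χ], so /q/ → [χ].
At the second juncture, /p/ likewise becomes [ɸ] adjacent to /ɣ/.

[ʐuχxoɸɣɪ]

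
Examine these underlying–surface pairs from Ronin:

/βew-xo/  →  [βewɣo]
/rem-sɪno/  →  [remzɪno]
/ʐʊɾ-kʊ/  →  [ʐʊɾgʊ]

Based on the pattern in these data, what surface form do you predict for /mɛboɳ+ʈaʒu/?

[mɛboɳɖaʒu]

The data show progressive voicing assimilation: /x/ → [ɣ] after /w/; /s/ → [z] after /m/; /k/ → [g] after /ɾ/. In each pair only voicing changes, matching the preceding consonant, while place and manner stay constant.
The rule targets /ʈ/ (voiceless retroflex stop), which sits after the trigger /ɳ/ (voiced).
The voiced retroflex stop is [ɖ], so /ʈ/ → [ɖ].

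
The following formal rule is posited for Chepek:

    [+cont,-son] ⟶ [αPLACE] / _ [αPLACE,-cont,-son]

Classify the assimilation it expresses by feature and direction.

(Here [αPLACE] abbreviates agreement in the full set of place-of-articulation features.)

regressive place assimilation

The rule copies the place features (abbreviated [PLACE]) from the environment onto the target, so the assimilating feature is place.
Since the environment is written after the underscore, the trigger follows the target; the direction is regressive.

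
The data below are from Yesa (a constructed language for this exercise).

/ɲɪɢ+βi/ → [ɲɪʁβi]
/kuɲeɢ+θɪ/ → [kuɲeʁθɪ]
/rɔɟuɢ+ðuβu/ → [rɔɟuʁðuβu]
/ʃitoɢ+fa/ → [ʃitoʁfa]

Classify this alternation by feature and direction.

Underlying /ɢ/ is realised as [ʁ] next to /β/; /β/ itself does not change.
The change stop → fricative matches the manner of the following /β/, identifying this as manner assimilation.
Place and voice are unchanged, so the assimilation is partial, not total.
The other alternating forms pattern the same way: /ɢ/ → [ʁ] before /θ/ (stop → fricative, matching a fricative); /ɢ/ → [ʁ] before /ð/ (stop → fricative, matching a fricative); /ɢ/ → [ʁ] before /f/ (stop → fricative, matching a fricative) — only manner changes, and always toward the following segment.
The trigger is the following segment, so the direction is regressive (anticipatory).

regressive manner assimilation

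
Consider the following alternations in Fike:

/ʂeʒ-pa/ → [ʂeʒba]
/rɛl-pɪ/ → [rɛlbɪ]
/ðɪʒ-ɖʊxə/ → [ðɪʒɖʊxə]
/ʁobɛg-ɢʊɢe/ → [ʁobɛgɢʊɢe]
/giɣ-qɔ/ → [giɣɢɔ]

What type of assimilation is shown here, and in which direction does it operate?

progressive voicing assimilation

The segment that alternates is /p/, which surfaces as [b] when adjacent to /ʒ/.
/p/ is voiceless while /ʒ/ is voiced; the output [b] is voiced, matching the trigger — so the feature that spreads is voicing.
Place and manner are unchanged, so the assimilation is partial, not total.
The other alternating forms pattern the same way: /p/ → [b] after /l/ (voiceless → voiced, matching voiced); /q/ → [ɢ] after /ɣ/ (voiceless → voiced, matching voiced) — only voicing changes, and always toward the preceding segment.
No alternation appears in [ðɪʒɖʊxə], [ʁobɛgɢʊɢe]: there the adjacent consonants already agree in voicing (/ɖ/ and /ʒ/ are both voiced; /ɢ/ and /g/ are both voiced), so these forms are consistent with the same rule.
The trigger is the preceding segment, so the direction is progressive (perseverative).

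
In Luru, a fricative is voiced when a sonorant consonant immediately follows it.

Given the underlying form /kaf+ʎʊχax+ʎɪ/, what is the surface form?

The rule targets /f/ (voiceless labiodental fricative), which sits before the trigger /ʎ/ (voiced).
A voiced labiodental fricative is [v], so the surface segment is [v].
At the second juncture, /x/ likewise becomes [ɣ] adjacent to /ʎ/.

[kavʎʊχaɣʎɪ]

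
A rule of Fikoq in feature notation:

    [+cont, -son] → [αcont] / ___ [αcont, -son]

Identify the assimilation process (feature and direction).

regressive manner assimilation

The rule copies [cont] (continuancy) from the environment onto the target fricatives; since [±cont] encodes the stop/fricative manner contrast, the assimilating dimension is manner.
The conditioning segment sits to the right of the focus bar, meaning the trigger follows the segment that changes — regressive assimilation.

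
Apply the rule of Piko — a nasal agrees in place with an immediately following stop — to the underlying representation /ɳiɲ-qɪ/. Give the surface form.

[ɳiɴqɪ]

/ɲ/ is a voiced palatal nasal. The following trigger /q/ is uvular, so /ɲ/ must become uvular as well.
Changing only its place to uvular gives [ɴ] — the voiced uvular nasal.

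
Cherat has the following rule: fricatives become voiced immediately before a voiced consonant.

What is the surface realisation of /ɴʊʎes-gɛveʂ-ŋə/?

/s/ is a voiceless alveolar fricative. The following trigger /g/ is voiced, so /s/ must become voiced as well.
A voiced alveolar fricative is [z], so the surface segment is [z].
At the second juncture, /ʂ/ likewise becomes [ʐ] adjacent to /ŋ/.

[ɴʊʎezgɛveʐŋə]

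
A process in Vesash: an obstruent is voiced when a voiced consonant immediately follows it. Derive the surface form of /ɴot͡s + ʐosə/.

[ɴod͡zʐosə]

/t͡s/ is a voiceless alveolar affricate. The following trigger /ʐ/ is voiced, so /t͡s/ must become voiced as well.
The voiced alveolar affricate is [d͡z], so /t͡s/ → [d͡z].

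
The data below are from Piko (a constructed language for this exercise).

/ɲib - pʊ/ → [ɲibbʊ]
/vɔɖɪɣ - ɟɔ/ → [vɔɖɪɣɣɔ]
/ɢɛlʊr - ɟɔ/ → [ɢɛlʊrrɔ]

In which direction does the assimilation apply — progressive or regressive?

The segment that alternates is /p/, which surfaces as [b] when adjacent to /b/.
The output [b] is identical to the trigger /b/ — every feature (place, manner, voicing) has been copied — so this is total assimilation.
The remaining alternations confirm this: /ɟ/ → [ɣ] after /ɣ/; /ɟ/ → [r] after /r/ — in each case the output is a copy of the preceding consonant.
The trigger is the preceding segment, so the direction is progressive (perseverative).

progressive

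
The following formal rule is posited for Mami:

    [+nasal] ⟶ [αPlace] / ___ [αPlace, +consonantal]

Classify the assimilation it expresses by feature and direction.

The rule copies the place features (abbreviated [Place]) from the environment onto the target, so the assimilating feature is place.
The conditioning segment sits to the right of the focus bar, meaning the trigger follows the segment that changes — regressive assimilation.

regressive place assimilation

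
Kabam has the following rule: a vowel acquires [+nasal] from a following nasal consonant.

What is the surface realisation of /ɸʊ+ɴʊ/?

The vowel /ʊ/ is adjacent to the following nasal /ɴ/, so it acquires [+nasal] and surfaces as [ʊ̃].

[ɸʊ̃ɴʊ]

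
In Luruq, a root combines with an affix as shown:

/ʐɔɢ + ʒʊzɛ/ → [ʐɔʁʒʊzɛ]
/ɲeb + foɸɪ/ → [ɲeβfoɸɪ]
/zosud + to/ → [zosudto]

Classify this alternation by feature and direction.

regressive manner assimilation

Comparing underlying and surface forms, /ɢ/ → [ʁ] is the alternation; the neighbouring /ʒ/ is constant.
The change stop → fricative matches the manner of the following /ʒ/, identifying this as manner assimilation.
Place and voice are unchanged, so the assimilation is partial, not total.
The other alternating form patterns the same way: /b/ → [β] before /f/ (stop → fricative, matching a fricative) — only manner changes, and always toward the following segment.
No alternation appears in [zosudto]: there the adjacent consonants already agree in manner (/d/ and /t/ are both stops), so this form is consistent with the same rule.
The trigger is the following segment, so the direction is regressive (anticipatory).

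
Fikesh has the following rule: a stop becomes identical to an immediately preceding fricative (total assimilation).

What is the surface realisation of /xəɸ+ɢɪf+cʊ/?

/ɢ/ is the segment targeted by the rule; it sits immediately after /ɸ/, so it assimilates completely and surfaces as [ɸ].
At the second juncture, /c/ likewise becomes [f] adjacent to /f/.

[xəɸɸɪffʊ]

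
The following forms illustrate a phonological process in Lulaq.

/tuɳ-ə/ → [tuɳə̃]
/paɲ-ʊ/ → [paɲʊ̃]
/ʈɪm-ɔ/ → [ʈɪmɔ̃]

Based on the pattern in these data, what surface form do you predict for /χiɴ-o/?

[χiɴõ]

The data show progressive nasality assimilation (vowel nasalisation): /ə/ → [ə̃] after /ɳ/; /ʊ/ → [ʊ̃] after /ɲ/; /ɔ/ → [ɔ̃] after /m/ — a vowel is nasalised by an immediately preceding nasal consonant.
The vowel /o/ is adjacent to the preceding nasal /ɴ/, so it acquires [+nasal] and surfaces as [õ].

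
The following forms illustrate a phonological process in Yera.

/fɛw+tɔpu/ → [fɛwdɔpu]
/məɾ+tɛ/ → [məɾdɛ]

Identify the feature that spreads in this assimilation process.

voicing

The segment that alternates is /t/, which surfaces as [d] when adjacent to /w/.
The change voiceless → voiced matches the voicing of the preceding /w/, identifying this as voicing assimilation.
The same holds elsewhere in the data: /t/ → [d] after /ɾ/ (voiceless → voiced, matching voiced) — only voicing changes, and always toward the preceding segment.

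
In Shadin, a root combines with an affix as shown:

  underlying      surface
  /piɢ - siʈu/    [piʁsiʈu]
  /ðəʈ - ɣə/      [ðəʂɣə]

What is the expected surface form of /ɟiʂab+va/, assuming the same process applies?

The data show regressive manner assimilation: /ɢ/ → [ʁ] before /s/; /ʈ/ → [ʂ] before /ɣ/. In each pair only manner changes, matching the following consonant, while place and voice stay constant.
/b/ is a voiced bilabial stop. The following trigger /v/ is a fricative, so /b/ must become a fricative as well.
A voiced bilabial fricative is [β], so the surface segment is [β].

[ɟiʂaβva]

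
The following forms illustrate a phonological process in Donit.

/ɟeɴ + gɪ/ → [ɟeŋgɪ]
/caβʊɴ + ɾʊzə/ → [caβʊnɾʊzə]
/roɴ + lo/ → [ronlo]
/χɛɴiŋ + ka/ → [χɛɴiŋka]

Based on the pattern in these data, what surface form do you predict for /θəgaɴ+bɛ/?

The data show regressive place assimilation: /ɴ/ → [ŋ] before /g/; /ɴ/ → [n] before /ɾ/; /ɴ/ → [n] before /l/. In each pair only place changes, matching the following consonant, while manner and voice stay constant.
No alternation appears in [χɛɴiŋka]: there the adjacent consonants already agree in place (/ŋ/ and /k/ are both velar), so this form is consistent with the same rule.
/ɴ/ is a voiced uvular nasal. The following trigger /b/ is bilabial, so /ɴ/ must become bilabial as well.
A voiced bilabial nasal is [m], so the surface segment is [m].

[θəgambɛ]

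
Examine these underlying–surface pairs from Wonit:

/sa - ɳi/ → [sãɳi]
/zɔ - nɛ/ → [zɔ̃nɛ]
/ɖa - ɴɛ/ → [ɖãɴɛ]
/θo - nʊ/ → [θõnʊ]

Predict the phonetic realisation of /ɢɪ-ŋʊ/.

[ɢɪ̃ŋʊ]

The data show regressive nasality assimilation (vowel nasalisation): /a/ → [ã] before /ɳ/; /ɔ/ → [ɔ̃] before /n/; /a/ → [ã] before /ɴ/; /o/ → [õ] before /n/ — a vowel is nasalised by an immediately following nasal consonant.
/ɪ/ sits next to the nasal /ŋ/ and is therefore nasalised to [ɪ̃].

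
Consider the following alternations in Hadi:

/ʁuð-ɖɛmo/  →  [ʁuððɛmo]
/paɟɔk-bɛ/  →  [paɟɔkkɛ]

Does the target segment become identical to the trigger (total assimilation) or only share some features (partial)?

Comparing underlying and surface forms, /ɖ/ → [ð] is the alternation; the neighbouring /ð/ is constant.
The output [ð] is identical to the trigger /ð/ — every feature (place, manner, voicing) has been copied — so this is total assimilation.
The remaining alternation confirms this: /b/ → [k] after /k/ — in each case the output is a copy of the preceding consonant.

total assimilation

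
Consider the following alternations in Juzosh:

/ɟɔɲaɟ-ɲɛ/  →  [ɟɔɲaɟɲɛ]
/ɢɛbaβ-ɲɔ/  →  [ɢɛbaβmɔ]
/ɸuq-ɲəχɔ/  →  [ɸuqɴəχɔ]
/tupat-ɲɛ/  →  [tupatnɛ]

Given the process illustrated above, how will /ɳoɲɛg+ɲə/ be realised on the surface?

[ɳoɲɛgŋə]

The data show progressive place assimilation: /ɲ/ → [m] after /β/; /ɲ/ → [ɴ] after /q/; /ɲ/ → [n] after /t/. In each pair only place changes, matching the preceding consonant, while manner and voice stay constant.
Nothing changes in [ɟɔɲaɟɲɛ]: there the adjacent consonants already agree in place (/ɲ/ and /ɟ/ are both palatal), so this form is consistent with the same rule.
The rule targets /ɲ/ (voiced palatal nasal), which sits after the trigger /g/ (velar).
The voiced velar nasal is [ŋ], so /ɲ/ → [ŋ].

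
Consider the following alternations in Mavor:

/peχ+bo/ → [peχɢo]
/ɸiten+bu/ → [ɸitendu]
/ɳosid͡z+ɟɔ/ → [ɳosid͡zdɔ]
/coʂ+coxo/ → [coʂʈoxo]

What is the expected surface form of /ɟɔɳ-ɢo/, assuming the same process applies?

The data show progressive place assimilation: /b/ → [ɢ] after /χ/; /b/ → [d] after /n/; /ɟ/ → [d] after /d͡z/; /c/ → [ʈ] after /ʂ/. In each pair only place changes, matching the preceding consonant, while manner and voice stay constant.
/ɢ/ is a voiced uvular stop. The preceding trigger /ɳ/ is retroflex, so /ɢ/ must become retroflex as well.
A voiced retroflex stop is [ɖ], so the surface segment is [ɖ].

[ɟɔɳɖo]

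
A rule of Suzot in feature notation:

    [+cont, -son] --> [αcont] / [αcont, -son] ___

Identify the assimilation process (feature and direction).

progressive manner assimilation

The rule copies [cont] (continuancy) from the environment onto the target fricatives; since [±cont] encodes the stop/fricative manner contrast, the assimilating dimension is manner.
The conditioning segment sits to the left of the focus bar, meaning the trigger precedes the segment that changes — progressive assimilation.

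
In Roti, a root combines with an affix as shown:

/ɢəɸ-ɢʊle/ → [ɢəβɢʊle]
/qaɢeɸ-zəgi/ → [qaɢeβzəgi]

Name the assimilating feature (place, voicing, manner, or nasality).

voicing

Underlying /ɸ/ is realised as [β] next to /ɢ/; /ɢ/ itself does not change.
/ɸ/ is voiceless while /ɢ/ is voiced; the output [β] is voiced, matching the trigger — so the feature that spreads is voicing.
Checking the remaining alternation: /ɸ/ → [β] before /z/ (voiceless → voiced, matching voiced) — only voicing changes, and always toward the following segment.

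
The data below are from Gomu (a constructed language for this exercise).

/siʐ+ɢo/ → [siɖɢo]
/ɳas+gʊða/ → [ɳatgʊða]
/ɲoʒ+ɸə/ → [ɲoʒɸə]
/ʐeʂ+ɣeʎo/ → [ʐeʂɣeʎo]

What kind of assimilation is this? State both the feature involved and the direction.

Underlying /ʐ/ is realised as [ɖ] next to /ɢ/; /ɢ/ itself does not change.
The change fricative → stop matches the manner of the following /ɢ/, identifying this as manner assimilation.
Place and voice are unchanged, so the assimilation is partial, not total.
The same holds elsewhere in the data: /s/ → [t] before /g/ (fricative → stop, matching a stop) — only manner changes, and always toward the following segment.
No alternation appears in [ɲoʒɸə], [ʐeʂɣeʎo]: there the adjacent consonants already agree in manner (/ʒ/ and /ɸ/ are both fricatives; /ʂ/ and /ɣ/ are both fricatives), so these forms are consistent with the same rule.
Since the segment that changes precedes the conditioning segment, the assimilation is regressive.

regressive manner assimilation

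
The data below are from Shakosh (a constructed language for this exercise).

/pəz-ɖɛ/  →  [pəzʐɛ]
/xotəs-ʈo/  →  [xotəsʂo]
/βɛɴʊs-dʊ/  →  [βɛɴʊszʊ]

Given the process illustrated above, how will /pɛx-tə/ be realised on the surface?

The data show progressive manner assimilation: /ɖ/ → [ʐ] after /z/; /ʈ/ → [ʂ] after /s/; /d/ → [z] after /s/. In each pair only manner changes, matching the preceding consonant, while place and voice stay constant.
The rule targets /t/ (voiceless alveolar stop), which sits after the trigger /x/ (fricative).
The voiceless alveolar fricative is [s], so /t/ → [s].

[pɛxsə]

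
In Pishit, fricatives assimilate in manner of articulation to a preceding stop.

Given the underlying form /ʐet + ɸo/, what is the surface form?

[ʐetpo]

The rule targets /ɸ/ (voiceless bilabial fricative), which sits after the trigger /t/ (stop).
The voiceless bilabial stop is [p], so /ɸ/ → [p].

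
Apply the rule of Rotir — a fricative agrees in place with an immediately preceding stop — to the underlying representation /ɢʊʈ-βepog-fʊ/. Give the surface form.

[ɢʊʈʐepogxʊ]

The rule targets /β/ (voiced bilabial fricative), which sits after the trigger /ʈ/ (retroflex).
Changing only its place to retroflex gives [ʐ] — the voiced retroflex fricative.
The same rule applies at the second boundary: /f/ → [x] next to /g/.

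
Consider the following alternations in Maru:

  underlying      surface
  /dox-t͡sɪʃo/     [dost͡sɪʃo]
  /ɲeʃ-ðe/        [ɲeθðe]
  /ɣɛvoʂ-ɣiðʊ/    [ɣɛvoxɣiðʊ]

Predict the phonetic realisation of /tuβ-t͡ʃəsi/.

The data show regressive place assimilation: /x/ → [s] before /t͡s/; /ʃ/ → [θ] before /ð/; /ʂ/ → [x] before /ɣ/. In each pair only place changes, matching the following consonant, while manner and voice stay constant.
/β/ is a voiced bilabial fricative. The following trigger /t͡ʃ/ is postalveolar, so /β/ must become postalveolar as well.
The voiced postalveolar fricative is [ʒ], so /β/ → [ʒ].

[tuʒt͡ʃəsi]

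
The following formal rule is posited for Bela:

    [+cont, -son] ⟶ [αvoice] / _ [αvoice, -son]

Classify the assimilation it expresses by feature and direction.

The rule copies [voice] from the environment onto the target, so the assimilating feature is voicing.
The conditioning segment sits to the right of the focus bar, meaning the trigger follows the segment that changes — regressive assimilation.

regressive voicing assimilation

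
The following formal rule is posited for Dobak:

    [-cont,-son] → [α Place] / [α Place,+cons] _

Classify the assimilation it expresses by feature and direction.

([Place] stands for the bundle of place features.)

The shared variable α links the value of the place features (abbreviated [Place]) on the target to the same value on the neighbouring segment, so place is the feature that assimilates.
The conditioning segment sits to the left of the focus bar, meaning the trigger precedes the segment that changes — progressive assimilation.

progressive place assimilation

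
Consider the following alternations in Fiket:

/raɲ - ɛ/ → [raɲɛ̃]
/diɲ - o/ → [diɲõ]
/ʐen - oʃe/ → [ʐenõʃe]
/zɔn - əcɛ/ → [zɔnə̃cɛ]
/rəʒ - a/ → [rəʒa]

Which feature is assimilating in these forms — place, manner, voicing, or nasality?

The vowel /ɛ/ surfaces as nasalised [ɛ̃] next to the preceding nasal /ɲ/ — it has acquired the [+nasal] feature of its neighbour.
The other forms show the same pattern: /o/ → [õ] after /ɲ/; /o/ → [õ] after /n/; /ə/ → [ə̃] after /n/ — each time a vowel is nasalised next to a preceding nasal.
No change occurs in [rəʒa] because the vowel at the boundary is adjacent to an oral consonant, not a nasal (/a/ next to /ʒ/).

nasality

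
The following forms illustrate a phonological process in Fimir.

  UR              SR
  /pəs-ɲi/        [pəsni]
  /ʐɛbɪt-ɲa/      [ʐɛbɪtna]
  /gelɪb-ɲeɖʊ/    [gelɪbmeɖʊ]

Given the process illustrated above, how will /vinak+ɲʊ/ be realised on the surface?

[vinakŋʊ]

The data show progressive place assimilation: /ɲ/ → [n] after /s/; /ɲ/ → [n] after /t/; /ɲ/ → [m] after /b/. In each pair only place changes, matching the preceding consonant, while manner and voice stay constant.
The rule targets /ɲ/ (voiced palatal nasal), which sits after the trigger /k/ (velar).
Changing only its place to velar gives [ŋ] — the voiced velar nasal.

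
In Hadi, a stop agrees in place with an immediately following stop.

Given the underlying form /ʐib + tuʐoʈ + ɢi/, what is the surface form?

[ʐidtuʐoqɢi]

The rule targets /b/ (voiced bilabial stop), which sits before the trigger /t/ (alveolar).
Changing only its place to alveolar gives [d] — the voiced alveolar stop.
The same rule applies at the second boundary: /ʈ/ → [q] next to /ɢ/.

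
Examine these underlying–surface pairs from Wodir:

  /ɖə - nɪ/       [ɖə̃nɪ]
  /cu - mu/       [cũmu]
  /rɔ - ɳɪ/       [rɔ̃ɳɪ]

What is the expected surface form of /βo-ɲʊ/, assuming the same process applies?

[βõɲʊ]

The data show regressive nasality assimilation (vowel nasalisation): /ə/ → [ə̃] before /n/; /u/ → [ũ] before /m/; /ɔ/ → [ɔ̃] before /ɳ/ — a vowel is nasalised by an immediately following nasal consonant.
/o/ sits next to the nasal /ɲ/ and is therefore nasalised to [õ].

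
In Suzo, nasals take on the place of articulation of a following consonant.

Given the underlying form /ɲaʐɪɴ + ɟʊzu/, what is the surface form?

The rule targets /ɴ/ (voiced uvular nasal), which sits before the trigger /ɟ/ (palatal).
The voiced palatal nasal is [ɲ], so /ɴ/ → [ɲ].

[ɲaʐɪɲɟʊzu]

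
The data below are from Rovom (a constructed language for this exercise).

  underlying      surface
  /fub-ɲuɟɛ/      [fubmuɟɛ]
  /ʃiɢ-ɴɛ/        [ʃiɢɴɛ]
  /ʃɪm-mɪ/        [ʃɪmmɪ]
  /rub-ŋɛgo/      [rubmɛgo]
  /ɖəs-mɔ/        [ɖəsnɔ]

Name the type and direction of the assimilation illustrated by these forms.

Underlying /ɲ/ is realised as [m] next to /b/; /b/ itself does not change.
/ɲ/ is palatal while /b/ is bilabial; the output [m] is bilabial, matching the trigger — so the feature that spreads is place.
Manner and voice are unchanged, so the assimilation is partial, not total.
The same holds elsewhere in the data: /ŋ/ → [m] after /b/ (velar → bilabial, matching bilabial); /m/ → [n] after /s/ (bilabial → alveolar, matching alveolar) — only place changes, and always toward the preceding segment.
Nothing changes in [ʃiɢɴɛ], [ʃɪmmɪ]: there the adjacent consonants already agree in place (/ɴ/ and /ɢ/ are both uvular; /m/ and /m/ are both bilabial), so these forms are consistent with the same rule.
Since the segment that changes follows the conditioning segment, the assimilation is progressive.

progressive place assimilation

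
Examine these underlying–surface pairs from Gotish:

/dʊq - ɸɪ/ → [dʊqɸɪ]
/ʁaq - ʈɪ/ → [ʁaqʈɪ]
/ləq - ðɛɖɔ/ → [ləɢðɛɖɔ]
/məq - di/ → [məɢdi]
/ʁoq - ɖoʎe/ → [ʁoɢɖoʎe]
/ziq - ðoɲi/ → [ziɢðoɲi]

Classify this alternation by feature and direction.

regressive voicing assimilation

Comparing underlying and surface forms, /q/ → [ɢ] is the alternation; the neighbouring /ð/ is constant.
The change voiceless → voiced matches the voicing of the following /ð/, identifying this as voicing assimilation.
Place and manner are unchanged, so the assimilation is partial, not total.
The same holds elsewhere in the data: /q/ → [ɢ] before /d/ (voiceless → voiced, matching voiced); /q/ → [ɢ] before /ɖ/ (voiceless → voiced, matching voiced) — only voicing changes, and always toward the following segment.
Nothing changes in [dʊqɸɪ], [ʁaqʈɪ]: there the adjacent consonants already agree in voicing (/q/ and /ɸ/ are both voiceless; /q/ and /ʈ/ are both voiceless), so these forms are consistent with the same rule.
Since the segment that changes precedes the conditioning segment, the assimilation is regressive.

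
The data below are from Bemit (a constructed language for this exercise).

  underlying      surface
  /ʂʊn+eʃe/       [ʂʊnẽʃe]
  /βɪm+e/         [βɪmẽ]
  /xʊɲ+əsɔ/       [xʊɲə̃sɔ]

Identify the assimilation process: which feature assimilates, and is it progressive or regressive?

progressive nasality assimilation (vowel nasalisation)

The vowel /e/ surfaces as nasalised [ẽ] next to the preceding nasal /n/ — it has acquired the [+nasal] feature of its neighbour.
Likewise in the remaining data: /e/ → [ẽ] after /m/; /ə/ → [ə̃] after /ɲ/ — each time a vowel is nasalised next to a preceding nasal.
Because the conditioning nasal is to the left of the vowel that changes, the process is progressive (perseverative).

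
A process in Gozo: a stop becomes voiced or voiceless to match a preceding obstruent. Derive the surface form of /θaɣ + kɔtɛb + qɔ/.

[θaɣgɔtɛbɢɔ]

/k/ is a voiceless velar stop. The preceding trigger /ɣ/ is voiced, so /k/ must become voiced as well.
A voiced velar stop is [g], so the surface segment is [g].
At the second juncture, /q/ likewise becomes [ɢ] adjacent to /b/.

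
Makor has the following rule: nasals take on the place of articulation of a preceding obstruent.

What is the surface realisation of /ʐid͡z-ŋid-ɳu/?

[ʐid͡znidnu]

The rule targets /ŋ/ (voiced velar nasal), which sits after the trigger /d͡z/ (alveolar).
A voiced alveolar nasal is [n], so the surface segment is [n].
At the second juncture, /ɳ/ likewise becomes [n] adjacent to /d/.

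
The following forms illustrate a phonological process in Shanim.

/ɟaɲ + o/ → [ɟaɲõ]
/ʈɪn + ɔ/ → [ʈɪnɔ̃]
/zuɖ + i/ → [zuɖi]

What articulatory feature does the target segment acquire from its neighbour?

nasality

The vowel /o/ surfaces as nasalised [õ] next to the preceding nasal /ɲ/ — it has acquired the [+nasal] feature of its neighbour.
Likewise in the remaining data: /ɔ/ → [ɔ̃] after /n/ — each time a vowel is nasalised next to a preceding nasal.
No change occurs in [zuɖi] because the vowel at the boundary is adjacent to an oral consonant, not a nasal (/i/ next to /ɖ/).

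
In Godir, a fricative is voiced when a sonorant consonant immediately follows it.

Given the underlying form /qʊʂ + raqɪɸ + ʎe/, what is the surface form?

[qʊʐraqɪβʎe]

/ʂ/ is a voiceless retroflex fricative. The following trigger /r/ is voiced, so /ʂ/ must become voiced as well.
A voiced retroflex fricative is [ʐ], so the surface segment is [ʐ].
The same rule applies at the second boundary: /ɸ/ → [β] next to /ʎ/.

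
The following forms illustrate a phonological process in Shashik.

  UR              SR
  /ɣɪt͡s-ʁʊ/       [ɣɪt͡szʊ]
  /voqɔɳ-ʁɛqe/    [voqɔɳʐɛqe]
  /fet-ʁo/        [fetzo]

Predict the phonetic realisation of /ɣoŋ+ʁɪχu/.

[ɣoŋɣɪχu]

The data show progressive place assimilation: /ʁ/ → [z] after /t͡s/; /ʁ/ → [ʐ] after /ɳ/; /ʁ/ → [z] after /t/. In each pair only place changes, matching the preceding consonant, while manner and voice stay constant.
/ʁ/ is a voiced uvular fricative. The preceding trigger /ŋ/ is velar, so /ʁ/ must become velar as well.
Changing only its place to velar gives [ɣ] — the voiced velar fricative.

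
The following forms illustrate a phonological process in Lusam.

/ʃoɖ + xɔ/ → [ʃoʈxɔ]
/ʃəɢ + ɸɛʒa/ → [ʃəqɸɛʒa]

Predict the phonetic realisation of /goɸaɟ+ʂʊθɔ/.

[goɸacʂʊθɔ]

The data show regressive voicing assimilation: /ɖ/ → [ʈ] before /x/; /ɢ/ → [q] before /ɸ/. In each pair only voicing changes, matching the following consonant, while place and manner stay constant.
/ɟ/ is a voiced palatal stop. The following trigger /ʂ/ is voiceless, so /ɟ/ must become voiceless as well.
The voiceless palatal stop is [c], so /ɟ/ → [c].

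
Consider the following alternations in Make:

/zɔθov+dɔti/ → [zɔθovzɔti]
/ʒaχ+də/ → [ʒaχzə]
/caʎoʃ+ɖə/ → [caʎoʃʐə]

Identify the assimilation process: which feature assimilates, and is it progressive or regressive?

Underlying /d/ is realised as [z] next to /v/; /v/ itself does not change.
The change stop → fricative matches the manner of the preceding /v/, identifying this as manner assimilation.
Place and voice are unchanged, so the assimilation is partial, not total.
The other alternating forms pattern the same way: /d/ → [z] after /χ/ (stop → fricative, matching a fricative); /ɖ/ → [ʐ] after /ʃ/ (stop → fricative, matching a fricative) — only manner changes, and always toward the preceding segment.
The trigger is the preceding segment, so the direction is progressive (perseverative).

progressive manner assimilation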